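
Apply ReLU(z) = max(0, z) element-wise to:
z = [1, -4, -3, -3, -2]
h = [1, 0, 0, 0, 0]

ReLU applied element-wise: max(0,1)=1, max(0,-4)=0, max(0,-3)=0, max(0,-3)=0, max(0,-2)=0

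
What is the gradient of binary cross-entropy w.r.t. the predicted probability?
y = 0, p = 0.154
∂L/∂p = 1.182

∂L/∂p = -y/p + (1-y)/(1-p) = 0 + 1/0.846 = 1.182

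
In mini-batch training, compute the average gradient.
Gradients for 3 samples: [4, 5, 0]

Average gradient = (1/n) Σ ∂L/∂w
Average gradient = 3

Average = (1/3)(4 + 5 + 0) = 9/3 = 3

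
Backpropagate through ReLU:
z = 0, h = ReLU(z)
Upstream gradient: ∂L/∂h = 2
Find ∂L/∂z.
∂L/∂z = 0

h = ReLU(0) = 0
At z = 0: ∂h/∂z = 0 (by convention)
∂L/∂z = ∂L/∂h · ∂h/∂z = 2 × 0 = 0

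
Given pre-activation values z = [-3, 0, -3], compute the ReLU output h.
h = [0, 0, 0]

ReLU applied element-wise: max(0,-3)=0, max(0,0)=0, max(0,-3)=0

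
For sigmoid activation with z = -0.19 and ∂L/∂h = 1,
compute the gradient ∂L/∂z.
∂L/∂z = 0.2478

σ(-0.19) = 0.4526
σ'(-0.19) = σ(-0.19)(1 - σ(-0.19)) = 0.4526 × 0.5474 = 0.2478
∂L/∂z = ∂L/∂h · σ'(z) = 1 × 0.2478 = 0.2478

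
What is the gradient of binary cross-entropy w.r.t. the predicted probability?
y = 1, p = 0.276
∂L/∂p = -3.623

∂L/∂p = -y/p + (1-y)/(1-p) = -1/0.276 + 0 = -3.623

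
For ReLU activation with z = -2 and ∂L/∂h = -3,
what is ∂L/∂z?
∂L/∂z = 0

h = ReLU(-2) = 0
Since z < 0: ∂h/∂z = 0
∂L/∂z = ∂L/∂h · ∂h/∂z = -3 × 0 = 0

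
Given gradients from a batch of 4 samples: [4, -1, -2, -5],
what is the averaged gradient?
Average gradient = -1

Average = (1/4)(4 + -1 + -2 + -5) = -4/4 = -1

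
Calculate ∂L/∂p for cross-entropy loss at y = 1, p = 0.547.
∂L/∂p = -1.828

∂L/∂p = -y/p + (1-y)/(1-p) = -1/0.547 + 0 = -1.828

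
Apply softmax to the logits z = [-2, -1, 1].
p = [0.042, 0.1142, 0.8438]

exp(z) = [0.1353, 0.3679, 2.718]
Sum = 3.221
p = [0.042, 0.1142, 0.8438]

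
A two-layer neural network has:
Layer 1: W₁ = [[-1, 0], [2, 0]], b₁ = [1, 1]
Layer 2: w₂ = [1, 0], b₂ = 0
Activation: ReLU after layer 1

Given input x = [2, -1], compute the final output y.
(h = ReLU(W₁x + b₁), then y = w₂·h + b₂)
y = 0

Layer 1 pre-activation: z₁ = [-1, 5]
After ReLU: h = [0, 5]
Layer 2 output: y = 1×0 + 0×5 + 0 = 0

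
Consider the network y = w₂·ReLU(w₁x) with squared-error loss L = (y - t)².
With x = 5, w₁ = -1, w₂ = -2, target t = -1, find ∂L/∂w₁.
∂L/∂w₁ = 0

Forward pass:
z = w₁x = -1×5 = -5
h = ReLU(-5) = 0
y = w₂h = -2×0 = 0

Backward pass:
∂L/∂y = 2(y - t) = 2(0 - -1) = 2
∂y/∂h = w₂ = -2
∂h/∂z = 0 (ReLU derivative)
∂z/∂w₁ = x = 5

∂L/∂w₁ = 2 × -2 × 0 × 5 = 0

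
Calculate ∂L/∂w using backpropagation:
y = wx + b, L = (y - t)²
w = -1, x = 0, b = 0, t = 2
∂L/∂w = 0

y = wx + b = (-1)(0) + 0 = 0
∂L/∂y = 2(y - t) = 2(0 - 2) = -4
∂y/∂w = x = 0
∂L/∂w = ∂L/∂y · ∂y/∂w = -4 × 0 = 0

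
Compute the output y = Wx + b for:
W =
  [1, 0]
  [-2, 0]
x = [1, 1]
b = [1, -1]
y = [2, -3]

Wx = [1×1 + 0×1, -2×1 + 0×1]
   = [1, -2]
y = Wx + b = [1 + 1, -2 + -1] = [2, -3]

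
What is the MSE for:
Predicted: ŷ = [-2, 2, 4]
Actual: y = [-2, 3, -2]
MSE = 12.33

MSE = (1/3)((-2--2)² + (2-3)² + (4--2)²) = (1/3)(0 + 1 + 36) = 12.33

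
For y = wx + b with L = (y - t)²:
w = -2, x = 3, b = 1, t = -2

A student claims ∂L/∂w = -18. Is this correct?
Correct

y = (-2)(3) + 1 = -5
∂L/∂y = 2(y - t) = 2(-5 - -2) = -6
∂y/∂w = x = 3
∂L/∂w = -6 × 3 = -18

Claimed value: -18
Correct: The correct gradient is -18.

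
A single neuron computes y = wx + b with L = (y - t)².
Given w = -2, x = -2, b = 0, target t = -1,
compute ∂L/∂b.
∂L/∂b = 10

y = wx + b = (-2)(-2) + 0 = 4
∂L/∂y = 2(y - t) = 2(4 - -1) = 10
∂y/∂b = 1
∂L/∂b = ∂L/∂y · ∂y/∂b = 10 × 1 = 10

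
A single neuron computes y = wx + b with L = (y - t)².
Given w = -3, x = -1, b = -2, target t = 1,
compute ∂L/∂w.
∂L/∂w = 0

y = wx + b = (-3)(-1) + -2 = 1
∂L/∂y = 2(y - t) = 2(1 - 1) = 0
∂y/∂w = x = -1
∂L/∂w = ∂L/∂y · ∂y/∂w = 0 × -1 = 0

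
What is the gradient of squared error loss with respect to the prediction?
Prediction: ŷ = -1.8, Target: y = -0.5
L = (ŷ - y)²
∂L/∂ŷ = -2.6

∂L/∂ŷ = 2(ŷ - y) = 2(-1.8 - -0.5) = 2(-1.3) = -2.6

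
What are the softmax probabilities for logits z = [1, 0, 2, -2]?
p = [0.2418, 0.0889, 0.6572, 0.012]

exp(z) = [2.718, 1, 7.389, 0.1353]
Sum = 11.24
p = [0.2418, 0.0889, 0.6572, 0.012]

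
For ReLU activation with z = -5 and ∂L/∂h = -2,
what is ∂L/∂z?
∂L/∂z = 0

h = ReLU(-5) = 0
Since z < 0: ∂h/∂z = 0
∂L/∂z = ∂L/∂h · ∂h/∂z = -2 × 0 = 0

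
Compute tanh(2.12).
0.9716

tanh(2.12) = (e^(2.12) - e^(-2.12))/(e^(2.12) + e^(-2.12)) = 0.9716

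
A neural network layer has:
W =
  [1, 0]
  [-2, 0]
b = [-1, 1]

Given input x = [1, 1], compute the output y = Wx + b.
y = [0, -1]

Wx = [1×1 + 0×1, -2×1 + 0×1]
   = [1, -2]
y = Wx + b = [1 + -1, -2 + 1] = [0, -1]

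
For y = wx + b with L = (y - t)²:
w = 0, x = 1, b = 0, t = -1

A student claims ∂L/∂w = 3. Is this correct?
Incorrect

y = (0)(1) + 0 = 0
∂L/∂y = 2(y - t) = 2(0 - -1) = 2
∂y/∂w = x = 1
∂L/∂w = 2 × 1 = 2

Claimed value: 3
Incorrect: The correct gradient is 2.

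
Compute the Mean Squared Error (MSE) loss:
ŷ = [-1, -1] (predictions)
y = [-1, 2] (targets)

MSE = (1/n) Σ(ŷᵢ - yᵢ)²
MSE = 4.5

MSE = (1/2)((-1--1)² + (-1-2)²) = (1/2)(0 + 9) = 4.5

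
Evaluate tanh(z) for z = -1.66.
-0.9302

tanh(-1.66) = (e^(-1.66) - e^(1.66))/(e^(-1.66) + e^(1.66)) = -0.9302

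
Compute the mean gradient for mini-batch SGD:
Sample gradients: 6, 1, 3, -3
Average gradient = 1.75

Average = (1/4)(6 + 1 + 3 + -3) = 7/4 = 1.75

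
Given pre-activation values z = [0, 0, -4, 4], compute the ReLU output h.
h = [0, 0, 0, 4]

ReLU applied element-wise: max(0,0)=0, max(0,0)=0, max(0,-4)=0, max(0,4)=4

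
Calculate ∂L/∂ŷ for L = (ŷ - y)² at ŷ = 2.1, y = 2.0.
∂L/∂ŷ = 0.2

∂L/∂ŷ = 2(ŷ - y) = 2(2.1 - 2.0) = 2(0.1) = 0.2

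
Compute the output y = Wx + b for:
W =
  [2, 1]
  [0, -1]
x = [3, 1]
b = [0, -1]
y = [7, -2]

Wx = [2×3 + 1×1, 0×3 + -1×1]
   = [7, -1]
y = Wx + b = [7 + 0, -1 + -1] = [7, -2]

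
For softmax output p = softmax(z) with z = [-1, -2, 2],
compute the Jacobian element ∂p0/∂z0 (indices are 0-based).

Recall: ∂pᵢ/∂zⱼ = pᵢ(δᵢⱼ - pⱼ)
∂p0/∂z0 = 0.04444

p = softmax(z) = [0.04661, 0.01715, 0.9362]
p0 = 0.04661

∂p0/∂z0 = p0(1 - p0) = 0.04661 × (1 - 0.04661) = 0.04444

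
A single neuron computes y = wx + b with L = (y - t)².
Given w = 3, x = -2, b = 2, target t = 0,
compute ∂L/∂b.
∂L/∂b = -8

y = wx + b = (3)(-2) + 2 = -4
∂L/∂y = 2(y - t) = 2(-4 - 0) = -8
∂y/∂b = 1
∂L/∂b = ∂L/∂y · ∂y/∂b = -8 × 1 = -8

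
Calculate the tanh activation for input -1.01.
-0.7658

tanh(-1.01) = (e^(-1.01) - e^(1.01))/(e^(-1.01) + e^(1.01)) = -0.7658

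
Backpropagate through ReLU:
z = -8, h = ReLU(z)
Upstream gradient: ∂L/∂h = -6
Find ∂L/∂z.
∂L/∂z = 0

h = ReLU(-8) = 0
Since z < 0: ∂h/∂z = 0
∂L/∂z = ∂L/∂h · ∂h/∂z = -6 × 0 = 0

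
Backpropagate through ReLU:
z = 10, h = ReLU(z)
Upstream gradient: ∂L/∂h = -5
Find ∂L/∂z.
∂L/∂z = -5

h = ReLU(10) = 10
Since z > 0: ∂h/∂z = 1
∂L/∂z = ∂L/∂h · ∂h/∂z = -5 × 1 = -5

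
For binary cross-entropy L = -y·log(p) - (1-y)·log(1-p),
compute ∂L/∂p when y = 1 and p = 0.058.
∂L/∂p = -17.24

∂L/∂p = -y/p + (1-y)/(1-p) = -1/0.058 + 0 = -17.24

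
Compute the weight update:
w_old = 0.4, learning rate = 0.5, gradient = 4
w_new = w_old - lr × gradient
w_new = -1.6

w_new = w - η·∂L/∂w = 0.4 - 0.5×(4) = 0.4 - (2) = -1.6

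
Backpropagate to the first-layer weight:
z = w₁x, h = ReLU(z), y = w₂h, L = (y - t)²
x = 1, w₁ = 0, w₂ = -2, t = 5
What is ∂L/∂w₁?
∂L/∂w₁ = 0

Forward pass:
z = w₁x = 0×1 = 0
h = ReLU(0) = 0
y = w₂h = -2×0 = 0

Backward pass:
∂L/∂y = 2(y - t) = 2(0 - 5) = -10
∂y/∂h = w₂ = -2
∂h/∂z = 0 (ReLU derivative)
∂z/∂w₁ = x = 1

∂L/∂w₁ = -10 × -2 × 0 × 1 = 0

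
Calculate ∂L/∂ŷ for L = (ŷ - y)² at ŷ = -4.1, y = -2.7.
∂L/∂ŷ = -2.8

∂L/∂ŷ = 2(ŷ - y) = 2(-4.1 - -2.7) = 2(-1.4) = -2.8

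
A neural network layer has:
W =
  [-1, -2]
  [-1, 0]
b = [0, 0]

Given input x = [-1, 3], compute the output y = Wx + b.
y = [-5, 1]

Wx = [-1×-1 + -2×3, -1×-1 + 0×3]
   = [-5, 1]
y = Wx + b = [-5 + 0, 1 + 0] = [-5, 1]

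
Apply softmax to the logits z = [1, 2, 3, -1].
p = [0.0889, 0.2418, 0.6572, 0.012]

exp(z) = [2.718, 7.389, 20.09, 0.3679]
Sum = 30.56
p = [0.0889, 0.2418, 0.6572, 0.012]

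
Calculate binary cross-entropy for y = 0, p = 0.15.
L = 0.1625

L = -0·log(0.15) - 1·log(0.85) = -log(0.85) = 0.1625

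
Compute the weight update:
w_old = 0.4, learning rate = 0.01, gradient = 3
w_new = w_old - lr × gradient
w_new = 0.37

w_new = w - η·∂L/∂w = 0.4 - 0.01×(3) = 0.4 - (0.03) = 0.37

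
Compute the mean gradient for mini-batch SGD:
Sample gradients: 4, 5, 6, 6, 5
Average gradient = 5.2

Average = (1/5)(4 + 5 + 6 + 6 + 5) = 26/5 = 5.2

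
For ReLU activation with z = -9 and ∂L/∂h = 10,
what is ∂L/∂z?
∂L/∂z = 0

h = ReLU(-9) = 0
Since z < 0: ∂h/∂z = 0
∂L/∂z = ∂L/∂h · ∂h/∂z = 10 × 0 = 0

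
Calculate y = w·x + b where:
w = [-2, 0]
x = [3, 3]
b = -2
y = -8

y = (-2)(3) + (0)(3) + -2 = -8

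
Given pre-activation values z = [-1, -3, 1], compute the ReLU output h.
h = [0, 0, 1]

ReLU applied element-wise: max(0,-1)=0, max(0,-3)=0, max(0,1)=1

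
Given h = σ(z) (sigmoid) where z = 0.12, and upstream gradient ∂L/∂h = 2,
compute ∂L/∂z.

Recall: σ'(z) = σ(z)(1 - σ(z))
∂L/∂z = 0.4982

σ(0.12) = 0.53
σ'(0.12) = σ(0.12)(1 - σ(0.12)) = 0.53 × 0.47 = 0.2491
∂L/∂z = ∂L/∂h · σ'(z) = 2 × 0.2491 = 0.4982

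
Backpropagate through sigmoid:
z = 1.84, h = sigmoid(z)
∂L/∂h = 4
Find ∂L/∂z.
∂L/∂z = 0.4731

σ(1.84) = 0.8629
σ'(1.84) = σ(1.84)(1 - σ(1.84)) = 0.8629 × 0.1371 = 0.1183
∂L/∂z = ∂L/∂h · σ'(z) = 4 × 0.1183 = 0.4731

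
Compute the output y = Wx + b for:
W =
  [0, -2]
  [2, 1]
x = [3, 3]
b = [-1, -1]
y = [-7, 8]

Wx = [0×3 + -2×3, 2×3 + 1×3]
   = [-6, 9]
y = Wx + b = [-6 + -1, 9 + -1] = [-7, 8]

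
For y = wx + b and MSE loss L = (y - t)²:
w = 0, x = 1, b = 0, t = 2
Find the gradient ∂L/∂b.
∂L/∂b = -4

y = wx + b = (0)(1) + 0 = 0
∂L/∂y = 2(y - t) = 2(0 - 2) = -4
∂y/∂b = 1
∂L/∂b = ∂L/∂y · ∂y/∂b = -4 × 1 = -4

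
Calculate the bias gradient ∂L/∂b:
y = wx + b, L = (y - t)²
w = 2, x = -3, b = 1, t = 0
∂L/∂b = -10

y = wx + b = (2)(-3) + 1 = -5
∂L/∂y = 2(y - t) = 2(-5 - 0) = -10
∂y/∂b = 1
∂L/∂b = ∂L/∂y · ∂y/∂b = -10 × 1 = -10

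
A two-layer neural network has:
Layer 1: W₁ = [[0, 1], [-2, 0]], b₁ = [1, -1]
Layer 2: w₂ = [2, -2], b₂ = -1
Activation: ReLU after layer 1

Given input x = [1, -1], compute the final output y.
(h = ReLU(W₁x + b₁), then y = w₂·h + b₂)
y = -1

Layer 1 pre-activation: z₁ = [0, -3]
After ReLU: h = [0, 0]
Layer 2 output: y = 2×0 + -2×0 + -1 = -1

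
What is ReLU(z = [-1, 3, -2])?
h = [0, 3, 0]

ReLU applied element-wise: max(0,-1)=0, max(0,3)=3, max(0,-2)=0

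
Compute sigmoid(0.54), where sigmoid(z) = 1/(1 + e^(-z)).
0.6318

sigmoid(0.54) = 1/(1 + e^(-0.54)) = 1/(1 + 0.5827) = 0.6318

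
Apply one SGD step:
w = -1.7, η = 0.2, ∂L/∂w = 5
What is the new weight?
w_new = -2.7

w_new = w - η·∂L/∂w = -1.7 - 0.2×(5) = -1.7 - (1) = -2.7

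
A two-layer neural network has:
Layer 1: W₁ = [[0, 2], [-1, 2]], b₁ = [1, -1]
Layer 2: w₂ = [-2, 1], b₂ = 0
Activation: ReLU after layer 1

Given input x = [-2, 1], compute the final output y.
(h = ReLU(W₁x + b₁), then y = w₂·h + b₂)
y = -3

Layer 1 pre-activation: z₁ = [3, 3]
After ReLU: h = [3, 3]
Layer 2 output: y = -2×3 + 1×3 + 0 = -3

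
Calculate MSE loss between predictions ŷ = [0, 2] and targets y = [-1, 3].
MSE = 1

MSE = (1/2)((0--1)² + (2-3)²) = (1/2)(1 + 1) = 1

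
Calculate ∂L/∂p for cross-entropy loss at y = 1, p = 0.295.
∂L/∂p = -3.39

∂L/∂p = -y/p + (1-y)/(1-p) = -1/0.295 + 0 = -3.39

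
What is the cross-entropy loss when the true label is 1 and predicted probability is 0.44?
L = 0.821

L = -1·log(0.44) - 0·log(0.56) = -log(0.44) = 0.821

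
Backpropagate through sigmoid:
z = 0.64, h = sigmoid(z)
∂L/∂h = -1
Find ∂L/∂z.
∂L/∂z = -0.2261

σ(0.64) = 0.6548
σ'(0.64) = σ(0.64)(1 - σ(0.64)) = 0.6548 × 0.3452 = 0.2261
∂L/∂z = ∂L/∂h · σ'(z) = -1 × 0.2261 = -0.2261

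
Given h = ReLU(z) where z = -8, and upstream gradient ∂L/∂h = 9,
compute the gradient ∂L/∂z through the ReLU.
∂L/∂z = 0

h = ReLU(-8) = 0
Since z < 0: ∂h/∂z = 0
∂L/∂z = ∂L/∂h · ∂h/∂z = 9 × 0 = 0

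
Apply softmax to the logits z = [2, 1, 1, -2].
p = [0.5701, 0.2097, 0.2097, 0.0104]

exp(z) = [7.389, 2.718, 2.718, 0.1353]
Sum = 12.96
p = [0.5701, 0.2097, 0.2097, 0.0104]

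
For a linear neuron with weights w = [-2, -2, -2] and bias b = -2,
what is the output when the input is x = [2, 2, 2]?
y = -14

y = (-2)(2) + (-2)(2) + (-2)(2) + -2 = -14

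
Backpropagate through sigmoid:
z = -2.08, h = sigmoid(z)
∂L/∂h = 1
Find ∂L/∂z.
∂L/∂z = 0.09872

σ(-2.08) = 0.1111
σ'(-2.08) = σ(-2.08)(1 - σ(-2.08)) = 0.1111 × 0.8889 = 0.09872
∂L/∂z = ∂L/∂h · σ'(z) = 1 × 0.09872 = 0.09872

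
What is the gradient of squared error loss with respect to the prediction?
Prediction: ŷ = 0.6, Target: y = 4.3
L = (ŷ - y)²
∂L/∂ŷ = -7.4

∂L/∂ŷ = 2(ŷ - y) = 2(0.6 - 4.3) = 2(-3.7) = -7.4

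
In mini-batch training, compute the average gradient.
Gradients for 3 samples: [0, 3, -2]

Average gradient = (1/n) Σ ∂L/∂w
Average gradient = 0.3333

Average = (1/3)(0 + 3 + -2) = 1/3 = 0.3333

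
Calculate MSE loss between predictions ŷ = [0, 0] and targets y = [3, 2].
MSE = 6.5

MSE = (1/2)((0-3)² + (0-2)²) = (1/2)(9 + 4) = 6.5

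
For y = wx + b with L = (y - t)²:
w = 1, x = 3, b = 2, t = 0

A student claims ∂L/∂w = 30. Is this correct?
Correct

y = (1)(3) + 2 = 5
∂L/∂y = 2(y - t) = 2(5 - 0) = 10
∂y/∂w = x = 3
∂L/∂w = 10 × 3 = 30

Claimed value: 30
Correct: The correct gradient is 30.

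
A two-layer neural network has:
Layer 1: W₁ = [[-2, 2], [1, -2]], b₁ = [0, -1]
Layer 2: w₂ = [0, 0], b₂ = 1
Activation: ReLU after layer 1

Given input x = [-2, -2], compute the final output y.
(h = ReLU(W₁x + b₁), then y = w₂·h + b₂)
y = 1

Layer 1 pre-activation: z₁ = [0, 1]
After ReLU: h = [0, 1]
Layer 2 output: y = 0×0 + 0×1 + 1 = 1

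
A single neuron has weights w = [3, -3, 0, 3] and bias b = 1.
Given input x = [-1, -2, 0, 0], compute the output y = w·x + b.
y = 4

y = (3)(-1) + (-3)(-2) + (0)(0) + (3)(0) + 1 = 4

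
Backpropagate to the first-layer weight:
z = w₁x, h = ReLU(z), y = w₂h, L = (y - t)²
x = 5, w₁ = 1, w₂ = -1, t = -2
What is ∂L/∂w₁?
∂L/∂w₁ = 30

Forward pass:
z = w₁x = 1×5 = 5
h = ReLU(5) = 5
y = w₂h = -1×5 = -5

Backward pass:
∂L/∂y = 2(y - t) = 2(-5 - -2) = -6
∂y/∂h = w₂ = -1
∂h/∂z = 1 (ReLU derivative)
∂z/∂w₁ = x = 5

∂L/∂w₁ = -6 × -1 × 1 × 5 = 30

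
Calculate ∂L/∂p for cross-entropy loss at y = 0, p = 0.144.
∂L/∂p = 1.168

∂L/∂p = -y/p + (1-y)/(1-p) = 0 + 1/0.856 = 1.168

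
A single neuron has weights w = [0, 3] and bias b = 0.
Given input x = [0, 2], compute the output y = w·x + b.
y = 6

y = (0)(0) + (3)(2) + 0 = 6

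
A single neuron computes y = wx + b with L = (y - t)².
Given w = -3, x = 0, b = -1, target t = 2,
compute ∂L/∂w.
∂L/∂w = 0

y = wx + b = (-3)(0) + -1 = -1
∂L/∂y = 2(y - t) = 2(-1 - 2) = -6
∂y/∂w = x = 0
∂L/∂w = ∂L/∂y · ∂y/∂w = -6 × 0 = 0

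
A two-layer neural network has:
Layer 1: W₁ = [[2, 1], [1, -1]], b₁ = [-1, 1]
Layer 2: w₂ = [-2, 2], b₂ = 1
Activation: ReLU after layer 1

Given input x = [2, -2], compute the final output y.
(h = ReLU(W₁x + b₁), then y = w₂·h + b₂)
y = 9

Layer 1 pre-activation: z₁ = [1, 5]
After ReLU: h = [1, 5]
Layer 2 output: y = -2×1 + 2×5 + 1 = 9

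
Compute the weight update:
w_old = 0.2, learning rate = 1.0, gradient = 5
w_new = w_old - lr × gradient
w_new = -4.8

w_new = w - η·∂L/∂w = 0.2 - 1.0×(5) = 0.2 - (5) = -4.8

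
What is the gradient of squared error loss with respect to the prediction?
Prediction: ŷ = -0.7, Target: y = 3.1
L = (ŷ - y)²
∂L/∂ŷ = -7.6

∂L/∂ŷ = 2(ŷ - y) = 2(-0.7 - 3.1) = 2(-3.8) = -7.6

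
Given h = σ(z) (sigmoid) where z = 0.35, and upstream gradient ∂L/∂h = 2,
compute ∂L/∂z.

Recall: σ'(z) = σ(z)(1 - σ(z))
∂L/∂z = 0.485

σ(0.35) = 0.5866
σ'(0.35) = σ(0.35)(1 - σ(0.35)) = 0.5866 × 0.4134 = 0.2425
∂L/∂z = ∂L/∂h · σ'(z) = 2 × 0.2425 = 0.485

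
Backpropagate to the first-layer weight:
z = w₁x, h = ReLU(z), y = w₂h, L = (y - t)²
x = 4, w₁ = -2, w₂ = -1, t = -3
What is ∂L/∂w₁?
∂L/∂w₁ = 0

Forward pass:
z = w₁x = -2×4 = -8
h = ReLU(-8) = 0
y = w₂h = -1×0 = 0

Backward pass:
∂L/∂y = 2(y - t) = 2(0 - -3) = 6
∂y/∂h = w₂ = -1
∂h/∂z = 0 (ReLU derivative)
∂z/∂w₁ = x = 4

∂L/∂w₁ = 6 × -1 × 0 × 4 = 0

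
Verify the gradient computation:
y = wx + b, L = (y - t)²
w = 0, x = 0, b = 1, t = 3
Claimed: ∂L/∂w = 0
Correct

y = (0)(0) + 1 = 1
∂L/∂y = 2(y - t) = 2(1 - 3) = -4
∂y/∂w = x = 0
∂L/∂w = -4 × 0 = 0

Claimed value: 0
Correct: The correct gradient is 0.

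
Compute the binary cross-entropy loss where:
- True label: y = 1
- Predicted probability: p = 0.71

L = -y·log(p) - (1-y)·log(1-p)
L = 0.3425

L = -1·log(0.71) - 0·log(0.29) = -log(0.71) = 0.3425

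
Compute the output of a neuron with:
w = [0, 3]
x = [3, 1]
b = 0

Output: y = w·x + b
y = 3

y = (0)(3) + (3)(1) + 0 = 3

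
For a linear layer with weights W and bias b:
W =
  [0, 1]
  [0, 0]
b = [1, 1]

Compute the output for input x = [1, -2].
y = [-1, 1]

Wx = [0×1 + 1×-2, 0×1 + 0×-2]
   = [-2, 0]
y = Wx + b = [-2 + 1, 0 + 1] = [-1, 1]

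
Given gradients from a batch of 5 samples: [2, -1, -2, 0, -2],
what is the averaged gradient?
Average gradient = -0.6

Average = (1/5)(2 + -1 + -2 + 0 + -2) = -3/5 = -0.6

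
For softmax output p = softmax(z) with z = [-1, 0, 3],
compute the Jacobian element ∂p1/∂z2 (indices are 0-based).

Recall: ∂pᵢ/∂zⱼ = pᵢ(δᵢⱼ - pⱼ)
∂p1/∂z2 = -0.04364

p = softmax(z) = [0.01715, 0.04661, 0.9362]
p1 = 0.04661, p2 = 0.9362

∂p1/∂z2 = -p1 × p2 = -0.04661 × 0.9362 = -0.04364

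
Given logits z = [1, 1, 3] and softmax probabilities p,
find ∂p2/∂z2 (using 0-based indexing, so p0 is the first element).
∂p2/∂z2 = 0.1676

p = softmax(z) = [0.1065, 0.1065, 0.787]
p2 = 0.787

∂p2/∂z2 = p2(1 - p2) = 0.787 × (1 - 0.787) = 0.1676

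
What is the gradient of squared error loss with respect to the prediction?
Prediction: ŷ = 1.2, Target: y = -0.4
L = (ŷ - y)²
∂L/∂ŷ = 3.2

∂L/∂ŷ = 2(ŷ - y) = 2(1.2 - -0.4) = 2(1.6) = 3.2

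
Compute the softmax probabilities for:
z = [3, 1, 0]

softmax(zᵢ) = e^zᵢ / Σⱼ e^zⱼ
p = [0.8438, 0.1142, 0.042]

exp(z) = [20.09, 2.718, 1]
Sum = 23.8
p = [0.8438, 0.1142, 0.042]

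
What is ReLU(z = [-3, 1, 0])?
h = [0, 1, 0]

ReLU applied element-wise: max(0,-3)=0, max(0,1)=1, max(0,0)=0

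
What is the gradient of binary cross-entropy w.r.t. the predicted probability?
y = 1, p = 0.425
∂L/∂p = -2.353

∂L/∂p = -y/p + (1-y)/(1-p) = -1/0.425 + 0 = -2.353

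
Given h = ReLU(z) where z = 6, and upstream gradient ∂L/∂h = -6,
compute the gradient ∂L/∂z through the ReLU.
∂L/∂z = -6

h = ReLU(6) = 6
Since z > 0: ∂h/∂z = 1
∂L/∂z = ∂L/∂h · ∂h/∂z = -6 × 1 = -6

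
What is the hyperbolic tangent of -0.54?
-0.493

tanh(-0.54) = (e^(-0.54) - e^(0.54))/(e^(-0.54) + e^(0.54)) = -0.493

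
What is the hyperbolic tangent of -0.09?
-0.08976

tanh(-0.09) = (e^(-0.09) - e^(0.09))/(e^(-0.09) + e^(0.09)) = -0.08976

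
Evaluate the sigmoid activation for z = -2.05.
0.1141

sigmoid(-2.05) = 1/(1 + e^(2.05)) = 1/(1 + 7.768) = 0.1141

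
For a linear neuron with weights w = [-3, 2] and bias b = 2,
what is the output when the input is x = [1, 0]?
y = -1

y = (-3)(1) + (2)(0) + 2 = -1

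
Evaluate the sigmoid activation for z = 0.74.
0.677

sigmoid(0.74) = 1/(1 + e^(-0.74)) = 1/(1 + 0.4771) = 0.677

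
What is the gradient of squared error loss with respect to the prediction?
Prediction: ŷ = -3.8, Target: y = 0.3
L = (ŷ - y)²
∂L/∂ŷ = -8.2

∂L/∂ŷ = 2(ŷ - y) = 2(-3.8 - 0.3) = 2(-4.1) = -8.2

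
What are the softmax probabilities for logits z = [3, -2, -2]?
p = [0.9867, 0.0066, 0.0066]

exp(z) = [20.09, 0.1353, 0.1353]
Sum = 20.36
p = [0.9867, 0.0066, 0.0066]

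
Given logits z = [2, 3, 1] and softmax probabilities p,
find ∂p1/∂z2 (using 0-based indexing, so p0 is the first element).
∂p1/∂z2 = -0.05989

p = softmax(z) = [0.2447, 0.6652, 0.09003]
p1 = 0.6652, p2 = 0.09003

∂p1/∂z2 = -p1 × p2 = -0.6652 × 0.09003 = -0.05989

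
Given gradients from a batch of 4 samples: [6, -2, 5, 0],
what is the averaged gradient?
Average gradient = 2.25

Average = (1/4)(6 + -2 + 5 + 0) = 9/4 = 2.25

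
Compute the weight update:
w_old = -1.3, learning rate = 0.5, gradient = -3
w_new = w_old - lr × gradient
w_new = 0.2

w_new = w - η·∂L/∂w = -1.3 - 0.5×(-3) = -1.3 - (-1.5) = 0.2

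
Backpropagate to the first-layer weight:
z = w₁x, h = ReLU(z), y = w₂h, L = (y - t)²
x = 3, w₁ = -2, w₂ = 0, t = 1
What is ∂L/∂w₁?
∂L/∂w₁ = 0

Forward pass:
z = w₁x = -2×3 = -6
h = ReLU(-6) = 0
y = w₂h = 0×0 = 0

Backward pass:
∂L/∂y = 2(y - t) = 2(0 - 1) = -2
∂y/∂h = w₂ = 0
∂h/∂z = 0 (ReLU derivative)
∂z/∂w₁ = x = 3

∂L/∂w₁ = -2 × 0 × 0 × 3 = 0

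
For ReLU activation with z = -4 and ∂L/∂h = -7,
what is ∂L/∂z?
∂L/∂z = 0

h = ReLU(-4) = 0
Since z < 0: ∂h/∂z = 0
∂L/∂z = ∂L/∂h · ∂h/∂z = -7 × 0 = 0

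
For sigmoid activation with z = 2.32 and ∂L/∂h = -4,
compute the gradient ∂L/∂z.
∂L/∂z = -0.3259

σ(2.32) = 0.9105
σ'(2.32) = σ(2.32)(1 - σ(2.32)) = 0.9105 × 0.08948 = 0.08147
∂L/∂z = ∂L/∂h · σ'(z) = -4 × 0.08147 = -0.3259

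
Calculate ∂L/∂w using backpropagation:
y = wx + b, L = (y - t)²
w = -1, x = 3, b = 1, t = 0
∂L/∂w = -12

y = wx + b = (-1)(3) + 1 = -2
∂L/∂y = 2(y - t) = 2(-2 - 0) = -4
∂y/∂w = x = 3
∂L/∂w = ∂L/∂y · ∂y/∂w = -4 × 3 = -12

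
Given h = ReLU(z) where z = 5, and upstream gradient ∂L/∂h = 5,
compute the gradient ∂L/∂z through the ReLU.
∂L/∂z = 5

h = ReLU(5) = 5
Since z > 0: ∂h/∂z = 1
∂L/∂z = ∂L/∂h · ∂h/∂z = 5 × 1 = 5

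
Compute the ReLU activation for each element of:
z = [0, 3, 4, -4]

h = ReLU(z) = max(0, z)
h = [0, 3, 4, 0]

ReLU applied element-wise: max(0,0)=0, max(0,3)=3, max(0,4)=4, max(0,-4)=0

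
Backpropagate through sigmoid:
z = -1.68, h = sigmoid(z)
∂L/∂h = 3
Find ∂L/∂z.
∂L/∂z = 0.3972

σ(-1.68) = 0.1571
σ'(-1.68) = σ(-1.68)(1 - σ(-1.68)) = 0.1571 × 0.8429 = 0.1324
∂L/∂z = ∂L/∂h · σ'(z) = 3 × 0.1324 = 0.3972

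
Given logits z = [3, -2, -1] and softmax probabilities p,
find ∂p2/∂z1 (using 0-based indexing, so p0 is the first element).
∂p2/∂z1 = -0.0001175

p = softmax(z) = [0.9756, 0.006573, 0.01787]
p2 = 0.01787, p1 = 0.006573

∂p2/∂z1 = -p2 × p1 = -0.01787 × 0.006573 = -0.0001175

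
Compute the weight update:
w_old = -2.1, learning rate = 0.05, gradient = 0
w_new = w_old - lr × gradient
w_new = -2.1

w_new = w - η·∂L/∂w = -2.1 - 0.05×(0) = -2.1 - (0) = -2.1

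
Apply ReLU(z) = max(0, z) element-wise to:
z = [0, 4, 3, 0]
h = [0, 4, 3, 0]

ReLU applied element-wise: max(0,0)=0, max(0,4)=4, max(0,3)=3, max(0,0)=0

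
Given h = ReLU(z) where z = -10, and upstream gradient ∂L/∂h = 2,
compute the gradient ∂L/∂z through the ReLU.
∂L/∂z = 0

h = ReLU(-10) = 0
Since z < 0: ∂h/∂z = 0
∂L/∂z = ∂L/∂h · ∂h/∂z = 2 × 0 = 0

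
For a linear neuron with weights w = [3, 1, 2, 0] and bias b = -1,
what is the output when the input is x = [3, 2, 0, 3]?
y = 10

y = (3)(3) + (1)(2) + (2)(0) + (0)(3) + -1 = 10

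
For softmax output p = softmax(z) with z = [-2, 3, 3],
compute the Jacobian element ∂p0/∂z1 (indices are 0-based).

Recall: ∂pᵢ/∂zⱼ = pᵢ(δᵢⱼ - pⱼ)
∂p0/∂z1 = -0.001673

p = softmax(z) = [0.003358, 0.4983, 0.4983]
p0 = 0.003358, p1 = 0.4983

∂p0/∂z1 = -p0 × p1 = -0.003358 × 0.4983 = -0.001673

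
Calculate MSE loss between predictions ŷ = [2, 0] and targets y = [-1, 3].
MSE = 9

MSE = (1/2)((2--1)² + (0-3)²) = (1/2)(9 + 9) = 9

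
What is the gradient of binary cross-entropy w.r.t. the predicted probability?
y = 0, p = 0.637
∂L/∂p = 2.755

∂L/∂p = -y/p + (1-y)/(1-p) = 0 + 1/0.363 = 2.755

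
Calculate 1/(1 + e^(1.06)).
0.2573

sigmoid(-1.06) = 1/(1 + e^(1.06)) = 1/(1 + 2.886) = 0.2573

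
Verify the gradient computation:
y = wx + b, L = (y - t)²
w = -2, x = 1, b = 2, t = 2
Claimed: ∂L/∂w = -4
Correct

y = (-2)(1) + 2 = 0
∂L/∂y = 2(y - t) = 2(0 - 2) = -4
∂y/∂w = x = 1
∂L/∂w = -4 × 1 = -4

Claimed value: -4
Correct: The correct gradient is -4.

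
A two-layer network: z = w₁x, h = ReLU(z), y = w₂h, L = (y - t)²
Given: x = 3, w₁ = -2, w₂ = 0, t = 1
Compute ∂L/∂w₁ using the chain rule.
∂L/∂w₁ = 0

Forward pass:
z = w₁x = -2×3 = -6
h = ReLU(-6) = 0
y = w₂h = 0×0 = 0

Backward pass:
∂L/∂y = 2(y - t) = 2(0 - 1) = -2
∂y/∂h = w₂ = 0
∂h/∂z = 0 (ReLU derivative)
∂z/∂w₁ = x = 3

∂L/∂w₁ = -2 × 0 × 0 × 3 = 0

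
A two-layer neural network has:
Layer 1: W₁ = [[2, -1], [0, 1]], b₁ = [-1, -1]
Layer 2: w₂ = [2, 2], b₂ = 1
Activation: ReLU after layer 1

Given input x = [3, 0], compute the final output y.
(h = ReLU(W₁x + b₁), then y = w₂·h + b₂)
y = 11

Layer 1 pre-activation: z₁ = [5, -1]
After ReLU: h = [5, 0]
Layer 2 output: y = 2×5 + 2×0 + 1 = 11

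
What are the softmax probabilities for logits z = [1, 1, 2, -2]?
p = [0.2097, 0.2097, 0.5701, 0.0104]

exp(z) = [2.718, 2.718, 7.389, 0.1353]
Sum = 12.96
p = [0.2097, 0.2097, 0.5701, 0.0104]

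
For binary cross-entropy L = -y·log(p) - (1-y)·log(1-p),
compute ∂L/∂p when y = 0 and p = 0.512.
∂L/∂p = 2.049

∂L/∂p = -y/p + (1-y)/(1-p) = 0 + 1/0.488 = 2.049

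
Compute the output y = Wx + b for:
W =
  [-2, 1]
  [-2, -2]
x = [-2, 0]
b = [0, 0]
y = [4, 4]

Wx = [-2×-2 + 1×0, -2×-2 + -2×0]
   = [4, 4]
y = Wx + b = [4 + 0, 4 + 0] = [4, 4]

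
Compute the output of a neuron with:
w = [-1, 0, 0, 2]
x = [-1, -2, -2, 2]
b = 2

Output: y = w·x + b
y = 7

y = (-1)(-1) + (0)(-2) + (0)(-2) + (2)(2) + 2 = 7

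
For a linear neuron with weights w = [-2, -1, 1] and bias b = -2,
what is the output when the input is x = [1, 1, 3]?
y = -2

y = (-2)(1) + (-1)(1) + (1)(3) + -2 = -2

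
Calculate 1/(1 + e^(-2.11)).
0.8919

sigmoid(2.11) = 1/(1 + e^(-2.11)) = 1/(1 + 0.1212) = 0.8919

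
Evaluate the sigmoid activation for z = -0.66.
0.3407

sigmoid(-0.66) = 1/(1 + e^(0.66)) = 1/(1 + 1.935) = 0.3407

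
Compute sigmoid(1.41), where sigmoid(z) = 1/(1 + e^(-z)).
0.8038

sigmoid(1.41) = 1/(1 + e^(-1.41)) = 1/(1 + 0.2441) = 0.8038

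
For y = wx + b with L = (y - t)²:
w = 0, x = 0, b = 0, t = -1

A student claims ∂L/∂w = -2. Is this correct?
Incorrect

y = (0)(0) + 0 = 0
∂L/∂y = 2(y - t) = 2(0 - -1) = 2
∂y/∂w = x = 0
∂L/∂w = 2 × 0 = 0

Claimed value: -2
Incorrect: The correct gradient is 0.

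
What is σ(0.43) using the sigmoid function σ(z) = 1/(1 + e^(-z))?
0.6059

sigmoid(0.43) = 1/(1 + e^(-0.43)) = 1/(1 + 0.6505) = 0.6059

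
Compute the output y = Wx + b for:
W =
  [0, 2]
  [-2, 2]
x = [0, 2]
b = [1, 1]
y = [5, 5]

Wx = [0×0 + 2×2, -2×0 + 2×2]
   = [4, 4]
y = Wx + b = [4 + 1, 4 + 1] = [5, 5]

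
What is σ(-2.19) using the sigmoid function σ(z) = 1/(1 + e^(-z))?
0.1007

sigmoid(-2.19) = 1/(1 + e^(2.19)) = 1/(1 + 8.935) = 0.1007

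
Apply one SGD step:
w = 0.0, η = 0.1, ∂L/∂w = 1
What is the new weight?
w_new = -0.1

w_new = w - η·∂L/∂w = 0.0 - 0.1×(1) = 0.0 - (0.1) = -0.1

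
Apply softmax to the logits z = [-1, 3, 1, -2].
p = [0.0158, 0.8618, 0.1166, 0.0058]

exp(z) = [0.3679, 20.09, 2.718, 0.1353]
Sum = 23.31
p = [0.0158, 0.8618, 0.1166, 0.0058]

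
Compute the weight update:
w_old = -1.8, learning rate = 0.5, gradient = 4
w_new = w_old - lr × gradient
w_new = -3.8

w_new = w - η·∂L/∂w = -1.8 - 0.5×(4) = -1.8 - (2) = -3.8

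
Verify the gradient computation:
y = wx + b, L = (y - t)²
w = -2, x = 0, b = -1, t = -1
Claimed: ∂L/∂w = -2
Incorrect

y = (-2)(0) + -1 = -1
∂L/∂y = 2(y - t) = 2(-1 - -1) = 0
∂y/∂w = x = 0
∂L/∂w = 0 × 0 = 0

Claimed value: -2
Incorrect: The correct gradient is 0.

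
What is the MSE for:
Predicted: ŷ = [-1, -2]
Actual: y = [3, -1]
MSE = 8.5

MSE = (1/2)((-1-3)² + (-2--1)²) = (1/2)(16 + 1) = 8.5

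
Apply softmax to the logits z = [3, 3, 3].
p = [0.3333, 0.3333, 0.3333]

exp(z) = [20.09, 20.09, 20.09]
Sum = 60.26
p = [0.3333, 0.3333, 0.3333]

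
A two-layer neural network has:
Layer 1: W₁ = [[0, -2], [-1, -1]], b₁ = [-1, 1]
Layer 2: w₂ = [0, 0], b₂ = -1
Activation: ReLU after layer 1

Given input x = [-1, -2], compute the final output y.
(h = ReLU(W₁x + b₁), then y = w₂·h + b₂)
y = -1

Layer 1 pre-activation: z₁ = [3, 4]
After ReLU: h = [3, 4]
Layer 2 output: y = 0×3 + 0×4 + -1 = -1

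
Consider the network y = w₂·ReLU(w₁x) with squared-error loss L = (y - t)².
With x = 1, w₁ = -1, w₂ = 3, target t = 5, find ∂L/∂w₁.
∂L/∂w₁ = 0

Forward pass:
z = w₁x = -1×1 = -1
h = ReLU(-1) = 0
y = w₂h = 3×0 = 0

Backward pass:
∂L/∂y = 2(y - t) = 2(0 - 5) = -10
∂y/∂h = w₂ = 3
∂h/∂z = 0 (ReLU derivative)
∂z/∂w₁ = x = 1

∂L/∂w₁ = -10 × 3 × 0 × 1 = 0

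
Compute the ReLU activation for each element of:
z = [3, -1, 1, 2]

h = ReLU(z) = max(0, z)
h = [3, 0, 1, 2]

ReLU applied element-wise: max(0,3)=3, max(0,-1)=0, max(0,1)=1, max(0,2)=2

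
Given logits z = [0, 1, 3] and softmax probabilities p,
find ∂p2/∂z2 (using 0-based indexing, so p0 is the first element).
∂p2/∂z2 = 0.1318

p = softmax(z) = [0.04201, 0.1142, 0.8438]
p2 = 0.8438

∂p2/∂z2 = p2(1 - p2) = 0.8438 × (1 - 0.8438) = 0.1318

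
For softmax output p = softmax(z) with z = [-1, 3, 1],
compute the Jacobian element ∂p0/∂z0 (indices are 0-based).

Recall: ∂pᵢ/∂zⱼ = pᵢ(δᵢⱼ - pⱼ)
∂p0/∂z0 = 0.01562

p = softmax(z) = [0.01588, 0.8668, 0.1173]
p0 = 0.01588

∂p0/∂z0 = p0(1 - p0) = 0.01588 × (1 - 0.01588) = 0.01562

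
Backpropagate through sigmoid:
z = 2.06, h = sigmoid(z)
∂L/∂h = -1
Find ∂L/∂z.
∂L/∂z = -0.1003

σ(2.06) = 0.887
σ'(2.06) = σ(2.06)(1 - σ(2.06)) = 0.887 × 0.113 = 0.1003
∂L/∂z = ∂L/∂h · σ'(z) = -1 × 0.1003 = -0.1003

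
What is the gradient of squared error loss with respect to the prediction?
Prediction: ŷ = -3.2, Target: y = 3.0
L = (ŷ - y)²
∂L/∂ŷ = -12.4

∂L/∂ŷ = 2(ŷ - y) = 2(-3.2 - 3.0) = 2(-6.2) = -12.4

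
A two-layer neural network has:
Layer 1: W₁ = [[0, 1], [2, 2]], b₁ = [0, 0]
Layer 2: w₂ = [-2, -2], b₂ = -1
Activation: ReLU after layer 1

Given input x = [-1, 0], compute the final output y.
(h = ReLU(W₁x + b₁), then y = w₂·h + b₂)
y = -1

Layer 1 pre-activation: z₁ = [0, -2]
After ReLU: h = [0, 0]
Layer 2 output: y = -2×0 + -2×0 + -1 = -1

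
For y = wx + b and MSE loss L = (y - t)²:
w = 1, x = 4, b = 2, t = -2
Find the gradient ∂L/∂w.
∂L/∂w = 64

y = wx + b = (1)(4) + 2 = 6
∂L/∂y = 2(y - t) = 2(6 - -2) = 16
∂y/∂w = x = 4
∂L/∂w = ∂L/∂y · ∂y/∂w = 16 × 4 = 64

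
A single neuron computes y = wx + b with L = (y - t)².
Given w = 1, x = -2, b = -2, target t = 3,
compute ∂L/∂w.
∂L/∂w = 28

y = wx + b = (1)(-2) + -2 = -4
∂L/∂y = 2(y - t) = 2(-4 - 3) = -14
∂y/∂w = x = -2
∂L/∂w = ∂L/∂y · ∂y/∂w = -14 × -2 = 28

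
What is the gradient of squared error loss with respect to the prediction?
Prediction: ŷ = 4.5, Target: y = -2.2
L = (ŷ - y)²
∂L/∂ŷ = 13.4

∂L/∂ŷ = 2(ŷ - y) = 2(4.5 - -2.2) = 2(6.7) = 13.4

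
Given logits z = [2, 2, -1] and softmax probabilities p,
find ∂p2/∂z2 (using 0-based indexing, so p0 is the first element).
∂p2/∂z2 = 0.0237

p = softmax(z) = [0.4879, 0.4879, 0.02429]
p2 = 0.02429

∂p2/∂z2 = p2(1 - p2) = 0.02429 × (1 - 0.02429) = 0.0237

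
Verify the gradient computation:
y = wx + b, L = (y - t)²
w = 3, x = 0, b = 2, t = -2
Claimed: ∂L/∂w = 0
Correct

y = (3)(0) + 2 = 2
∂L/∂y = 2(y - t) = 2(2 - -2) = 8
∂y/∂w = x = 0
∂L/∂w = 8 × 0 = 0

Claimed value: 0
Correct: The correct gradient is 0.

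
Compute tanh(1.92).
0.9579

tanh(1.92) = (e^(1.92) - e^(-1.92))/(e^(1.92) + e^(-1.92)) = 0.9579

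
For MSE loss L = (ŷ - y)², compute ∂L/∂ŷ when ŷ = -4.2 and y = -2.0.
∂L/∂ŷ = -4.4

∂L/∂ŷ = 2(ŷ - y) = 2(-4.2 - -2.0) = 2(-2.2) = -4.4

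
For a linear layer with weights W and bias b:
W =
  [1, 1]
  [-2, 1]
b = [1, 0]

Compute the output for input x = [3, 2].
y = [6, -4]

Wx = [1×3 + 1×2, -2×3 + 1×2]
   = [5, -4]
y = Wx + b = [5 + 1, -4 + 0] = [6, -4]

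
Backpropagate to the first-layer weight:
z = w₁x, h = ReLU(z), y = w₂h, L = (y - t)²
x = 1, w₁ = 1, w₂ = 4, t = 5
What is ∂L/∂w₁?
∂L/∂w₁ = -8

Forward pass:
z = w₁x = 1×1 = 1
h = ReLU(1) = 1
y = w₂h = 4×1 = 4

Backward pass:
∂L/∂y = 2(y - t) = 2(4 - 5) = -2
∂y/∂h = w₂ = 4
∂h/∂z = 1 (ReLU derivative)
∂z/∂w₁ = x = 1

∂L/∂w₁ = -2 × 4 × 1 × 1 = -8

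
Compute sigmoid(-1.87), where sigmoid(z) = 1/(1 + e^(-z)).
0.1335

sigmoid(-1.87) = 1/(1 + e^(1.87)) = 1/(1 + 6.488) = 0.1335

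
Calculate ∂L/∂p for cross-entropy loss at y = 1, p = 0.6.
∂L/∂p = -1.667

∂L/∂p = -y/p + (1-y)/(1-p) = -1/0.6 + 0 = -1.667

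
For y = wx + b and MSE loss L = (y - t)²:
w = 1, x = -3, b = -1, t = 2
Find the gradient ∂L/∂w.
∂L/∂w = 36

y = wx + b = (1)(-3) + -1 = -4
∂L/∂y = 2(y - t) = 2(-4 - 2) = -12
∂y/∂w = x = -3
∂L/∂w = ∂L/∂y · ∂y/∂w = -12 × -3 = 36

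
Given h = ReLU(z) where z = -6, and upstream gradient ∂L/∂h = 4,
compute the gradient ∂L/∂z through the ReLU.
∂L/∂z = 0

h = ReLU(-6) = 0
Since z < 0: ∂h/∂z = 0
∂L/∂z = ∂L/∂h · ∂h/∂z = 4 × 0 = 0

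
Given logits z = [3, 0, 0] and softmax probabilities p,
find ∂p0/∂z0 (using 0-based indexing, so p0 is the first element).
∂p0/∂z0 = 0.08236

p = softmax(z) = [0.9094, 0.04528, 0.04528]
p0 = 0.9094

∂p0/∂z0 = p0(1 - p0) = 0.9094 × (1 - 0.9094) = 0.08236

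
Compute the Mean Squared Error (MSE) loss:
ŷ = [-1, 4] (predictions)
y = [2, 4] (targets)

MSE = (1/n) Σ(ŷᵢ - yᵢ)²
MSE = 4.5

MSE = (1/2)((-1-2)² + (4-4)²) = (1/2)(9 + 0) = 4.5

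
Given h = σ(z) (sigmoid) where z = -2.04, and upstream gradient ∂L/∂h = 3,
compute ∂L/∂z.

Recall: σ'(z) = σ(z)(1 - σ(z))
∂L/∂z = 0.3055

σ(-2.04) = 0.1151
σ'(-2.04) = σ(-2.04)(1 - σ(-2.04)) = 0.1151 × 0.8849 = 0.1018
∂L/∂z = ∂L/∂h · σ'(z) = 3 × 0.1018 = 0.3055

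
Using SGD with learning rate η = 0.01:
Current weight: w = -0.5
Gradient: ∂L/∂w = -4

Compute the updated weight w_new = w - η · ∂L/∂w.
w_new = -0.46

w_new = w - η·∂L/∂w = -0.5 - 0.01×(-4) = -0.5 - (-0.04) = -0.46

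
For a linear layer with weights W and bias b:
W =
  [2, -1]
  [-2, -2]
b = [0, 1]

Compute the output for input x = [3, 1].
y = [5, -7]

Wx = [2×3 + -1×1, -2×3 + -2×1]
   = [5, -8]
y = Wx + b = [5 + 0, -8 + 1] = [5, -7]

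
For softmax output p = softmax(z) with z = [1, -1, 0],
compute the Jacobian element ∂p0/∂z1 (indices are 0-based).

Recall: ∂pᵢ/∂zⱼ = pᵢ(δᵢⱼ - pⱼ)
∂p0/∂z1 = -0.05989

p = softmax(z) = [0.6652, 0.09003, 0.2447]
p0 = 0.6652, p1 = 0.09003

∂p0/∂z1 = -p0 × p1 = -0.6652 × 0.09003 = -0.05989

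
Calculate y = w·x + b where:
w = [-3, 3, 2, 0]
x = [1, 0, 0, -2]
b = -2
y = -5

y = (-3)(1) + (3)(0) + (2)(0) + (0)(-2) + -2 = -5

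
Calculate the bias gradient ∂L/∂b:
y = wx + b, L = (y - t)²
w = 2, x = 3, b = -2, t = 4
∂L/∂b = 0

y = wx + b = (2)(3) + -2 = 4
∂L/∂y = 2(y - t) = 2(4 - 4) = 0
∂y/∂b = 1
∂L/∂b = ∂L/∂y · ∂y/∂b = 0 × 1 = 0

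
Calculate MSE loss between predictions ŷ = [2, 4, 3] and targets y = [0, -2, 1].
MSE = 14.67

MSE = (1/3)((2-0)² + (4--2)² + (3-1)²) = (1/3)(4 + 36 + 4) = 14.67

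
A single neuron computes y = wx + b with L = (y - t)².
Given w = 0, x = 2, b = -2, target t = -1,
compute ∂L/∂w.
∂L/∂w = -4

y = wx + b = (0)(2) + -2 = -2
∂L/∂y = 2(y - t) = 2(-2 - -1) = -2
∂y/∂w = x = 2
∂L/∂w = ∂L/∂y · ∂y/∂w = -2 × 2 = -4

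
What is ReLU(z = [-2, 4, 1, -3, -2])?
h = [0, 4, 1, 0, 0]

ReLU applied element-wise: max(0,-2)=0, max(0,4)=4, max(0,1)=1, max(0,-3)=0, max(0,-2)=0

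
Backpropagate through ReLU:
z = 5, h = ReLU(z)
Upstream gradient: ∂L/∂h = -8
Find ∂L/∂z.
∂L/∂z = -8

h = ReLU(5) = 5
Since z > 0: ∂h/∂z = 1
∂L/∂z = ∂L/∂h · ∂h/∂z = -8 × 1 = -8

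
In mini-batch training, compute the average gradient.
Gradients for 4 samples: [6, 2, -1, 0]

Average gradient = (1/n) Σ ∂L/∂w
Average gradient = 1.75

Average = (1/4)(6 + 2 + -1 + 0) = 7/4 = 1.75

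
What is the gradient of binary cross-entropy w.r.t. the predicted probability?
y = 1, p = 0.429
∂L/∂p = -2.331

∂L/∂p = -y/p + (1-y)/(1-p) = -1/0.429 + 0 = -2.331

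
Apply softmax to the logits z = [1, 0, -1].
p = [0.6652, 0.2447, 0.09]

exp(z) = [2.718, 1, 0.3679]
Sum = 4.086
p = [0.6652, 0.2447, 0.09]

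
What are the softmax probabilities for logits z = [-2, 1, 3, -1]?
p = [0.0058, 0.1166, 0.8618, 0.0158]

exp(z) = [0.1353, 2.718, 20.09, 0.3679]
Sum = 23.31
p = [0.0058, 0.1166, 0.8618, 0.0158]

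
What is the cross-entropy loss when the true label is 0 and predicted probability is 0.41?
L = 0.5276

L = -0·log(0.41) - 1·log(0.59) = -log(0.59) = 0.5276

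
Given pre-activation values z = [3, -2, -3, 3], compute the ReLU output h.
h = [3, 0, 0, 3]

ReLU applied element-wise: max(0,3)=3, max(0,-2)=0, max(0,-3)=0, max(0,3)=3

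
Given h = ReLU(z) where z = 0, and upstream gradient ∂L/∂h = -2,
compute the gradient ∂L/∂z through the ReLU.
∂L/∂z = 0

h = ReLU(0) = 0
At z = 0: ∂h/∂z = 0 (by convention)
∂L/∂z = ∂L/∂h · ∂h/∂z = -2 × 0 = 0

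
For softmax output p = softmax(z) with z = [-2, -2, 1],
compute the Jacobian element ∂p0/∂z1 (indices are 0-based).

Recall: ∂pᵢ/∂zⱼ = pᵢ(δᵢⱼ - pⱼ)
∂p0/∂z1 = -0.00205

p = softmax(z) = [0.04528, 0.04528, 0.9094]
p0 = 0.04528, p1 = 0.04528

∂p0/∂z1 = -p0 × p1 = -0.04528 × 0.04528 = -0.00205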